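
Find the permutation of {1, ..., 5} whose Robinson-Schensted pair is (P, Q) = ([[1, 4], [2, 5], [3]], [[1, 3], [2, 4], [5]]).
Reverse the RSK construction: for i from n down to 1, find the cell of Q containing i, remove the entry at that cell from P, and reverse-bump it up through P; the value ejected from row 1 is w(i).

Step i=5: Q has 5 at row 3, column 1; remove 3 from row 3 of P and reverse-bump: 3 enters row 2 and ejects 2; 2 enters row 1 and ejects 1. So w(5) = 1. P is now [[2, 4], [3, 5]].
Step i=4: Q has 4 at row 2, column 2; remove 5 from row 2 of P and reverse-bump: 5 enters row 1 and ejects 4. So w(4) = 4. P is now [[2, 5], [3]].
Step i=3: Q has 3 at row 1, column 2; remove that cell from P, ejecting 5. So w(3) = 5. P is now [[2], [3]].
Step i=2: Q has 2 at row 2, column 1; remove 3 from row 2 of P and reverse-bump: 3 enters row 1 and ejects 2. So w(2) = 2. P is now [[3]].
Step i=1: Q has 1 at row 1, column 1; remove that cell from P, ejecting 3. So w(1) = 3. P is now [].

So w = 3 2 5 4 1.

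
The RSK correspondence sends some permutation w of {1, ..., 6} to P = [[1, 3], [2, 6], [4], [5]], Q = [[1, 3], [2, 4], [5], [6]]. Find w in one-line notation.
5 2 6 4 3 1

Reverse the RSK construction: for i from n down to 1, find the cell of Q containing i, remove the entry at that cell from P, and reverse-bump it up through P; the value ejected from row 1 is w(i).

Step i=6: Q has 6 at row 4, column 1; remove 5 from row 4 of P and reverse-bump: 5 enters row 3 and ejects 4; 4 enters row 2 and ejects 2; 2 enters row 1 and ejects 1. So w(6) = 1. P is now [[2, 3], [4, 6], [5]].
Step i=5: Q has 5 at row 3, column 1; remove 5 from row 3 of P and reverse-bump: 5 enters row 2 and ejects 4; 4 enters row 1 and ejects 3. So w(5) = 3. P is now [[2, 4], [5, 6]].
Step i=4: Q has 4 at row 2, column 2; remove 6 from row 2 of P and reverse-bump: 6 enters row 1 and ejects 4. So w(4) = 4. P is now [[2, 6], [5]].
Step i=3: Q has 3 at row 1, column 2; remove that cell from P, ejecting 6. So w(3) = 6. P is now [[2], [5]].
Step i=2: Q has 2 at row 2, column 1; remove 5 from row 2 of P and reverse-bump: 5 enters row 1 and ejects 2. So w(2) = 2. P is now [[5]].
Step i=1: Q has 1 at row 1, column 1; remove that cell from P, ejecting 5. So w(1) = 5. P is now [].

So w = 5 2 6 4 3 1.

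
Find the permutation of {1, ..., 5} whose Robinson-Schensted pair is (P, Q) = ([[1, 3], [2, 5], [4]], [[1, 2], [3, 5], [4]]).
Reverse the RSK construction: for i from n down to 1, find the cell of Q containing i, remove the entry at that cell from P, and reverse-bump it up through P; the value ejected from row 1 is w(i).

Step i=5: Q has 5 at row 2, column 2; remove 5 from row 2 of P and reverse-bump: 5 enters row 1 and ejects 3. So w(5) = 3. P is now [[1, 5], [2], [4]].
Step i=4: Q has 4 at row 3, column 1; remove 4 from row 3 of P and reverse-bump: 4 enters row 2 and ejects 2; 2 enters row 1 and ejects 1. So w(4) = 1. P is now [[2, 5], [4]].
Step i=3: Q has 3 at row 2, column 1; remove 4 from row 2 of P and reverse-bump: 4 enters row 1 and ejects 2. So w(3) = 2. P is now [[4, 5]].
Step i=2: Q has 2 at row 1, column 2; remove that cell from P, ejecting 5. So w(2) = 5. P is now [[4]].
Step i=1: Q has 1 at row 1, column 1; remove that cell from P, ejecting 4. So w(1) = 4. P is now [].

So w = 4 5 2 1 3.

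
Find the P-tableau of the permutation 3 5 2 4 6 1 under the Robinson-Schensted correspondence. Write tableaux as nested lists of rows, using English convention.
P = [[1, 4, 6], [2, 5], [3]]

After inserting 3: P = [[3]].
After inserting 5: P = [[3, 5]].
After inserting 2: P = [[2, 5], [3]].
After inserting 4: P = [[2, 4], [3, 5]].
After inserting 6: P = [[2, 4, 6], [3, 5]].
After inserting 1: P = [[1, 4, 6], [2, 5], [3]].

So P = [[1, 4, 6], [2, 5], [3]].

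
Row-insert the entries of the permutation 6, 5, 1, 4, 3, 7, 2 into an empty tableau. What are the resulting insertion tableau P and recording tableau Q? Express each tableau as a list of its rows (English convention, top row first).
Insert each entry of the permutation into P by Schensted row insertion, recording in Q the position of each new cell.

Insert 6: appended to row 1. P = [[6]].
Insert 5: 5 bumps 6 from row 1; 6 starts row 2. P = [[5], [6]].
Insert 1: 1 bumps 5 from row 1; 5 bumps 6 from row 2; 6 starts row 3. P = [[1], [5], [6]].
Insert 4: appended to row 1. P = [[1, 4], [5], [6]].
Insert 3: 3 bumps 4 from row 1; 4 bumps 5 from row 2; 5 bumps 6 from row 3; 6 starts row 4. P = [[1, 3], [4], [5], [6]].
Insert 7: appended to row 1. P = [[1, 3, 7], [4], [5], [6]].
Insert 2: 2 bumps 3 from row 1; 3 bumps 4 from row 2; 4 bumps 5 from row 3; 5 bumps 6 from row 4; 6 starts row 5. P = [[1, 2, 7], [3], [4], [5], [6]].

So P = [[1, 2, 7], [3], [4], [5], [6]], Q = [[1, 4, 6], [2], [3], [5], [7]].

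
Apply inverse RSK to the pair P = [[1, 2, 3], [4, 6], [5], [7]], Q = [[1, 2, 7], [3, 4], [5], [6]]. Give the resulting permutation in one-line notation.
5 7 1 6 4 2 3

Reverse the RSK construction: for i from n down to 1, find the cell of Q containing i, remove the entry at that cell from P, and reverse-bump it up through P; the value ejected from row 1 is w(i).

Step i=7: Q has 7 at row 1, column 3; remove that cell from P, ejecting 3. So w(7) = 3. P is now [[1, 2], [4, 6], [5], [7]].
Step i=6: Q has 6 at row 4, column 1; remove 7 from row 4 of P and reverse-bump: 7 enters row 3 and ejects 5; 5 enters row 2 and ejects 4; 4 enters row 1 and ejects 2. So w(6) = 2. P is now [[1, 4], [5, 6], [7]].
Step i=5: Q has 5 at row 3, column 1; remove 7 from row 3 of P and reverse-bump: 7 enters row 2 and ejects 6; 6 enters row 1 and ejects 4. So w(5) = 4. P is now [[1, 6], [5, 7]].
Step i=4: Q has 4 at row 2, column 2; remove 7 from row 2 of P and reverse-bump: 7 enters row 1 and ejects 6. So w(4) = 6. P is now [[1, 7], [5]].
Step i=3: Q has 3 at row 2, column 1; remove 5 from row 2 of P and reverse-bump: 5 enters row 1 and ejects 1. So w(3) = 1. P is now [[5, 7]].
Step i=2: Q has 2 at row 1, column 2; remove that cell from P, ejecting 7. So w(2) = 7. P is now [[5]].
Step i=1: Q has 1 at row 1, column 1; remove that cell from P, ejecting 5. So w(1) = 5. P is now [].

So w = 5 7 1 6 4 2 3.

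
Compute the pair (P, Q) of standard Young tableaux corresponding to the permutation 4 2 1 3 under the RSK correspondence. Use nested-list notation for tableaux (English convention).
Insert each entry of the permutation into P by Schensted row insertion, recording in Q the position of each new cell.

Insert 4: appended to row 1. P = [[4]], Q = [[1]].
Insert 2: 2 bumps 4 from row 1; 4 starts row 2. P = [[2], [4]], Q = [[1], [2]].
Insert 1: 1 bumps 2 from row 1; 2 bumps 4 from row 2; 4 starts row 3. P = [[1], [2], [4]], Q = [[1], [2], [3]].
Insert 3: appended to row 1. P = [[1, 3], [2], [4]], Q = [[1, 4], [2], [3]].

So P = [[1, 3], [2], [4]], Q = [[1, 4], [2], [3]].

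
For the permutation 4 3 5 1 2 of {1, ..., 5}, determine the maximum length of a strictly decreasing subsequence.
3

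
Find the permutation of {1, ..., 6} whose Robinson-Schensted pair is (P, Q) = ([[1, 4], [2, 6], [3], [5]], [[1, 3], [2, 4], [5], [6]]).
5 3 6 4 2 1

Reverse the RSK construction: for i from n down to 1, find the cell of Q containing i, remove the entry at that cell from P, and reverse-bump it up through P; the value ejected from row 1 is w(i).

Step i=6: Q has 6 at row 4, column 1; remove 5 from row 4 of P and reverse-bump: 5 enters row 3 and ejects 3; 3 enters row 2 and ejects 2; 2 enters row 1 and ejects 1. So w(6) = 1. P is now [[2, 4], [3, 6], [5]].
Step i=5: Q has 5 at row 3, column 1; remove 5 from row 3 of P and reverse-bump: 5 enters row 2 and ejects 3; 3 enters row 1 and ejects 2. So w(5) = 2. P is now [[3, 4], [5, 6]].
Step i=4: Q has 4 at row 2, column 2; remove 6 from row 2 of P and reverse-bump: 6 enters row 1 and ejects 4. So w(4) = 4. P is now [[3, 6], [5]].
Step i=3: Q has 3 at row 1, column 2; remove that cell from P, ejecting 6. So w(3) = 6. P is now [[3], [5]].
Step i=2: Q has 2 at row 2, column 1; remove 5 from row 2 of P and reverse-bump: 5 enters row 1 and ejects 3. So w(2) = 3. P is now [[5]].
Step i=1: Q has 1 at row 1, column 1; remove that cell from P, ejecting 5. So w(1) = 5. P is now [].

So w = 5 3 6 4 2 1.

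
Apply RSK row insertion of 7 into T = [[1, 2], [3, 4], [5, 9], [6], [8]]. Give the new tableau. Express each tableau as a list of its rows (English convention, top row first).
7 is larger than every entry of row 1, so it is appended to row 1. The new tableau is [[1, 2, 7], [3, 4], [5, 9], [6], [8]].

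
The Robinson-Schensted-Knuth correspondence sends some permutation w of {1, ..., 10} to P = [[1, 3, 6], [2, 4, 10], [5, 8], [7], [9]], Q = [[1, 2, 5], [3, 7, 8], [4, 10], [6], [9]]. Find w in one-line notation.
Reverse RSK: for i = n, n-1, ..., 1, locate i in Q, remove the corresponding corner cell from P, and reverse-bump its entry up through P; the value ejected from row 1 is w(i).

So w = 7 9 8 5 10 2 4 6 1 3.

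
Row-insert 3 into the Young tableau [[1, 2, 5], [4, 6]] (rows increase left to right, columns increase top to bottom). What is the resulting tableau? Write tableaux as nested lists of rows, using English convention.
[[1, 2, 3], [4, 5], [6]]

In row 1, 3 replaces 5 (the leftmost entry greater than 3); 5 is bumped to row 2. In row 2, 5 replaces 6 (the leftmost entry greater than 5); 6 is bumped to row 3. 6 starts a new row 3. The new tableau is [[1, 2, 3], [4, 5], [6]].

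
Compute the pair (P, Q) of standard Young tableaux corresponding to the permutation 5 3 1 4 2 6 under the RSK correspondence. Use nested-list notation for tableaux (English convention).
P = [[1, 2, 6], [3, 4], [5]], Q = [[1, 4, 6], [2, 5], [3]]

Insert each entry of the permutation into P by Schensted row insertion, recording in Q the position of each new cell.

Insert 5: appended to row 1. P = [[5]].
Insert 3: 3 bumps 5 from row 1; 5 starts row 2. P = [[3], [5]].
Insert 1: 1 bumps 3 from row 1; 3 bumps 5 from row 2; 5 starts row 3. P = [[1], [3], [5]].
Insert 4: appended to row 1. P = [[1, 4], [3], [5]].
Insert 2: 2 bumps 4 from row 1; 4 appends to row 2. P = [[1, 2], [3, 4], [5]].
Insert 6: appended to row 1. P = [[1, 2, 6], [3, 4], [5]].

So P = [[1, 2, 6], [3, 4], [5]], Q = [[1, 4, 6], [2, 5], [3]].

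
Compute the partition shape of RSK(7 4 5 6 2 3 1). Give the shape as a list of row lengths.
Row-insert each entry into an empty tableau.

After inserting 7: P = [[7]].
After inserting 4: P = [[4], [7]].
After inserting 5: P = [[4, 5], [7]].
After inserting 6: P = [[4, 5, 6], [7]].
After inserting 2: P = [[2, 5, 6], [4], [7]].
After inserting 3: P = [[2, 3, 6], [4, 5], [7]].
After inserting 1: P = [[1, 3, 6], [2, 5], [4], [7]].

The final insertion tableau P = [[1, 3, 6], [2, 5], [4], [7]] has shape [3, 2, 1, 1].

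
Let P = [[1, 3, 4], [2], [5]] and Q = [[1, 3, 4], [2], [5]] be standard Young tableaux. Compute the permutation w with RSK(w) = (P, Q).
Reverse the RSK construction: for i from n down to 1, find the cell of Q containing i, remove the entry at that cell from P, and reverse-bump it up through P; the value ejected from row 1 is w(i).

Step i=5: Q has 5 at row 3, column 1; remove 5 from row 3 of P and reverse-bump: 5 enters row 2 and ejects 2; 2 enters row 1 and ejects 1. So w(5) = 1. P is now [[2, 3, 4], [5]].
Step i=4: Q has 4 at row 1, column 3; remove that cell from P, ejecting 4. So w(4) = 4. P is now [[2, 3], [5]].
Step i=3: Q has 3 at row 1, column 2; remove that cell from P, ejecting 3. So w(3) = 3. P is now [[2], [5]].
Step i=2: Q has 2 at row 2, column 1; remove 5 from row 2 of P and reverse-bump: 5 enters row 1 and ejects 2. So w(2) = 2. P is now [[5]].
Step i=1: Q has 1 at row 1, column 1; remove that cell from P, ejecting 5. So w(1) = 5. P is now [].

So w = 5 2 3 4 1.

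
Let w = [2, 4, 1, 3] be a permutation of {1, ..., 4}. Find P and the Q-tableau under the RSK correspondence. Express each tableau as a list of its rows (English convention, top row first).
P = [[1, 3], [2, 4]], Q = [[1, 2], [3, 4]]

Insert each entry of the permutation into P by Schensted row insertion, recording in Q the position of each new cell.

Insert 2: appended to row 1. P = [[2]], Q = [[1]].
Insert 4: appended to row 1. P = [[2, 4]], Q = [[1, 2]].
Insert 1: 1 bumps 2 from row 1; 2 starts row 2. P = [[1, 4], [2]], Q = [[1, 2], [3]].
Insert 3: 3 bumps 4 from row 1; 4 appends to row 2. P = [[1, 3], [2, 4]], Q = [[1, 2], [3, 4]].

So P = [[1, 3], [2, 4]], Q = [[1, 2], [3, 4]].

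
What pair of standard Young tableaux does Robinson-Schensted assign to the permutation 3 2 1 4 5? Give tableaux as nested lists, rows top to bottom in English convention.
Insert each entry of the permutation into P by Schensted row insertion, recording in Q the position of each new cell.

Insert 3: appended to row 1. P = [[3]], Q = [[1]].
Insert 2: 2 bumps 3 from row 1; 3 starts row 2. P = [[2], [3]], Q = [[1], [2]].
Insert 1: 1 bumps 2 from row 1; 2 bumps 3 from row 2; 3 starts row 3. P = [[1], [2], [3]], Q = [[1], [2], [3]].
Insert 4: appended to row 1. P = [[1, 4], [2], [3]], Q = [[1, 4], [2], [3]].
Insert 5: appended to row 1. P = [[1, 4, 5], [2], [3]], Q = [[1, 4, 5], [2], [3]].

So P = [[1, 4, 5], [2], [3]], Q = [[1, 4, 5], [2], [3]].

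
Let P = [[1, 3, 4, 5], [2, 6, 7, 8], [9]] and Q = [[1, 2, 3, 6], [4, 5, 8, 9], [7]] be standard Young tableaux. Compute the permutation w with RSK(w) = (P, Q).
2 6 9 1 7 8 3 4 5

Reverse the RSK construction: for i from n down to 1, find the cell of Q containing i, remove the entry at that cell from P, and reverse-bump it up through P; the value ejected from row 1 is w(i).

Step i=9: Q has 9 at row 2, column 4; remove 8 from row 2 of P and reverse-bump: 8 enters row 1 and ejects 5. So w(9) = 5. P is now [[1, 3, 4, 8], [2, 6, 7], [9]].
Step i=8: Q has 8 at row 2, column 3; remove 7 from row 2 of P and reverse-bump: 7 enters row 1 and ejects 4. So w(8) = 4. P is now [[1, 3, 7, 8], [2, 6], [9]].
Step i=7: Q has 7 at row 3, column 1; remove 9 from row 3 of P and reverse-bump: 9 enters row 2 and ejects 6; 6 enters row 1 and ejects 3. So w(7) = 3. P is now [[1, 6, 7, 8], [2, 9]].
Step i=6: Q has 6 at row 1, column 4; remove that cell from P, ejecting 8. So w(6) = 8. P is now [[1, 6, 7], [2, 9]].
Step i=5: Q has 5 at row 2, column 2; remove 9 from row 2 of P and reverse-bump: 9 enters row 1 and ejects 7. So w(5) = 7. P is now [[1, 6, 9], [2]].
Step i=4: Q has 4 at row 2, column 1; remove 2 from row 2 of P and reverse-bump: 2 enters row 1 and ejects 1. So w(4) = 1. P is now [[2, 6, 9]].
Step i=3: Q has 3 at row 1, column 3; remove that cell from P, ejecting 9. So w(3) = 9. P is now [[2, 6]].
Step i=2: Q has 2 at row 1, column 2; remove that cell from P, ejecting 6. So w(2) = 6. P is now [[2]].
Step i=1: Q has 1 at row 1, column 1; remove that cell from P, ejecting 2. So w(1) = 2. P is now [].

So w = 2 6 9 1 7 8 3 4 5.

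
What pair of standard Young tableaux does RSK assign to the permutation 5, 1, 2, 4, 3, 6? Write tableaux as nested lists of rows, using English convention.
P = [[1, 2, 3, 6], [4], [5]], Q = [[1, 3, 4, 6], [2], [5]]

Insert each entry of the permutation into P by Schensted row insertion, recording in Q the position of each new cell.

Insert 5: appended to row 1. P = [[5]], Q = [[1]].
Insert 1: 1 bumps 5 from row 1; 5 starts row 2. P = [[1], [5]], Q = [[1], [2]].
Insert 2: appended to row 1. P = [[1, 2], [5]], Q = [[1, 3], [2]].
Insert 4: appended to row 1. P = [[1, 2, 4], [5]], Q = [[1, 3, 4], [2]].
Insert 3: 3 bumps 4 from row 1; 4 bumps 5 from row 2; 5 starts row 3. P = [[1, 2, 3], [4], [5]], Q = [[1, 3, 4], [2], [5]].
Insert 6: appended to row 1. P = [[1, 2, 3, 6], [4], [5]], Q = [[1, 3, 4, 6], [2], [5]].

So P = [[1, 2, 3, 6], [4], [5]], Q = [[1, 3, 4, 6], [2], [5]].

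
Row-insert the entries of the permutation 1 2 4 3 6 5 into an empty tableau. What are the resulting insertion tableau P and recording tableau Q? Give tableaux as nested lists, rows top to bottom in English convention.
P = [[1, 2, 3, 5], [4, 6]], Q = [[1, 2, 3, 5], [4, 6]]

Insert each entry of the permutation into P by Schensted row insertion, recording in Q the position of each new cell.

Insert 1: appended to row 1. P = [[1]].
Insert 2: appended to row 1. P = [[1, 2]].
Insert 4: appended to row 1. P = [[1, 2, 4]].
Insert 3: 3 bumps 4 from row 1; 4 starts row 2. P = [[1, 2, 3], [4]].
Insert 6: appended to row 1. P = [[1, 2, 3, 6], [4]].
Insert 5: 5 bumps 6 from row 1; 6 appends to row 2. P = [[1, 2, 3, 5], [4, 6]].

So P = [[1, 2, 3, 5], [4, 6]], Q = [[1, 2, 3, 5], [4, 6]].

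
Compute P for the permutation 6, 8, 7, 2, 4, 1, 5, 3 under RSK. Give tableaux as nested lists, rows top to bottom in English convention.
After inserting 6: P = [[6]].
After inserting 8: P = [[6, 8]].
After inserting 7: P = [[6, 7], [8]].
After inserting 2: P = [[2, 7], [6], [8]].
After inserting 4: P = [[2, 4], [6, 7], [8]].
After inserting 1: P = [[1, 4], [2, 7], [6], [8]].
After inserting 5: P = [[1, 4, 5], [2, 7], [6], [8]].
After inserting 3: P = [[1, 3, 5], [2, 4], [6, 7], [8]].

So P = [[1, 3, 5], [2, 4], [6, 7], [8]].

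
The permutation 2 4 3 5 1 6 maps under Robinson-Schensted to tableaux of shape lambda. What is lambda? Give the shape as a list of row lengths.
Row-insert each entry into an empty tableau.

After inserting 2: P = [[2]].
After inserting 4: P = [[2, 4]].
After inserting 3: P = [[2, 3], [4]].
After inserting 5: P = [[2, 3, 5], [4]].
After inserting 1: P = [[1, 3, 5], [2], [4]].
After inserting 6: P = [[1, 3, 5, 6], [2], [4]].

The final insertion tableau P = [[1, 3, 5, 6], [2], [4]] has shape [4, 1, 1].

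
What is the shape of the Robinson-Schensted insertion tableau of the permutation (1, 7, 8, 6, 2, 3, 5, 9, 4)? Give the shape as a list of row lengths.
[5, 2, 1, 1]

Row-insert each entry into an empty tableau.

After inserting 1: P = [[1]].
After inserting 7: P = [[1, 7]].
After inserting 8: P = [[1, 7, 8]].
After inserting 6: P = [[1, 6, 8], [7]].
After inserting 2: P = [[1, 2, 8], [6], [7]].
After inserting 3: P = [[1, 2, 3], [6, 8], [7]].
After inserting 5: P = [[1, 2, 3, 5], [6, 8], [7]].
After inserting 9: P = [[1, 2, 3, 5, 9], [6, 8], [7]].
After inserting 4: P = [[1, 2, 3, 4, 9], [5, 8], [6], [7]].

The final insertion tableau P = [[1, 2, 3, 4, 9], [5, 8], [6], [7]] has shape [5, 2, 1, 1].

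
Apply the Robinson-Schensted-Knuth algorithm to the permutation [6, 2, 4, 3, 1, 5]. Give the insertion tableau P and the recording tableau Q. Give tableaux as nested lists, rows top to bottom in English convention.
P = [[1, 3, 5], [2], [4], [6]], Q = [[1, 3, 6], [2], [4], [5]]

Insert each entry of the permutation into P by Schensted row insertion, recording in Q the position of each new cell.

Insert 6: appended to row 1. P = [[6]], Q = [[1]].
Insert 2: 2 bumps 6 from row 1; 6 starts row 2. P = [[2], [6]], Q = [[1], [2]].
Insert 4: appended to row 1. P = [[2, 4], [6]], Q = [[1, 3], [2]].
Insert 3: 3 bumps 4 from row 1; 4 bumps 6 from row 2; 6 starts row 3. P = [[2, 3], [4], [6]], Q = [[1, 3], [2], [4]].
Insert 1: 1 bumps 2 from row 1; 2 bumps 4 from row 2; 4 bumps 6 from row 3; 6 starts row 4. P = [[1, 3], [2], [4], [6]], Q = [[1, 3], [2], [4], [5]].
Insert 5: appended to row 1. P = [[1, 3, 5], [2], [4], [6]], Q = [[1, 3, 6], [2], [4], [5]].

So P = [[1, 3, 5], [2], [4], [6]], Q = [[1, 3, 6], [2], [4], [5]].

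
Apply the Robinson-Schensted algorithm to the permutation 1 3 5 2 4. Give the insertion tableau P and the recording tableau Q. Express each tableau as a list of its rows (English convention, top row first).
Insert each entry of the permutation into P by Schensted row insertion, recording in Q the position of each new cell.

Insert 1: appended to row 1. P = [[1]].
Insert 3: appended to row 1. P = [[1, 3]].
Insert 5: appended to row 1. P = [[1, 3, 5]].
Insert 2: 2 bumps 3 from row 1; 3 starts row 2. P = [[1, 2, 5], [3]].
Insert 4: 4 bumps 5 from row 1; 5 appends to row 2. P = [[1, 2, 4], [3, 5]].

So P = [[1, 2, 4], [3, 5]], Q = [[1, 2, 3], [4, 5]].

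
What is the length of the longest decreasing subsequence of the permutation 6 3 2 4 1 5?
4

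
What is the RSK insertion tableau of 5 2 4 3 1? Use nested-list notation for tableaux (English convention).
Insert 5: appended to row 1. P = [[5]].
Insert 2: 2 bumps 5 from row 1; 5 starts row 2. P = [[2], [5]].
Insert 4: appended to row 1. P = [[2, 4], [5]].
Insert 3: 3 bumps 4 from row 1; 4 bumps 5 from row 2; 5 starts row 3. P = [[2, 3], [4], [5]].
Insert 1: 1 bumps 2 from row 1; 2 bumps 4 from row 2; 4 bumps 5 from row 3; 5 starts row 4. P = [[1, 3], [2], [4], [5]].

So P = [[1, 3], [2], [4], [5]].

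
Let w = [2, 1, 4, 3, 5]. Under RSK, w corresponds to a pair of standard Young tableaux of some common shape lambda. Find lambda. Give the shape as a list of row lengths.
[3, 2]

Row-insert each entry into an empty tableau.

After inserting 2: P = [[2]].
After inserting 1: P = [[1], [2]].
After inserting 4: P = [[1, 4], [2]].
After inserting 3: P = [[1, 3], [2, 4]].
After inserting 5: P = [[1, 3, 5], [2, 4]].

The final insertion tableau P = [[1, 3, 5], [2, 4]] has shape [3, 2].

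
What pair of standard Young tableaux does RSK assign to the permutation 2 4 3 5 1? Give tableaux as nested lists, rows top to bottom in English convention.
P = [[1, 3, 5], [2], [4]], Q = [[1, 2, 4], [3], [5]]

Insert each entry of the permutation into P by Schensted row insertion, recording in Q the position of each new cell.

Insert 2: appended to row 1. P = [[2]], Q = [[1]].
Insert 4: appended to row 1. P = [[2, 4]], Q = [[1, 2]].
Insert 3: 3 bumps 4 from row 1; 4 starts row 2. P = [[2, 3], [4]], Q = [[1, 2], [3]].
Insert 5: appended to row 1. P = [[2, 3, 5], [4]], Q = [[1, 2, 4], [3]].
Insert 1: 1 bumps 2 from row 1; 2 bumps 4 from row 2; 4 starts row 3. P = [[1, 3, 5], [2], [4]], Q = [[1, 2, 4], [3], [5]].

So P = [[1, 3, 5], [2], [4]], Q = [[1, 2, 4], [3], [5]].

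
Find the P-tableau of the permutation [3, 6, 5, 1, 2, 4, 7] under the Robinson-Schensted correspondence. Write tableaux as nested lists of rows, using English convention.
Insert 3: appended to row 1. P = [[3]].
Insert 6: appended to row 1. P = [[3, 6]].
Insert 5: 5 bumps 6 from row 1; 6 starts row 2. P = [[3, 5], [6]].
Insert 1: 1 bumps 3 from row 1; 3 bumps 6 from row 2; 6 starts row 3. P = [[1, 5], [3], [6]].
Insert 2: 2 bumps 5 from row 1; 5 appends to row 2. P = [[1, 2], [3, 5], [6]].
Insert 4: appended to row 1. P = [[1, 2, 4], [3, 5], [6]].
Insert 7: appended to row 1. P = [[1, 2, 4, 7], [3, 5], [6]].

So P = [[1, 2, 4, 7], [3, 5], [6]].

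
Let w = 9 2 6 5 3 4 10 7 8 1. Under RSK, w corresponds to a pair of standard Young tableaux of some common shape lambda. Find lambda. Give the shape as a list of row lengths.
[5, 2, 1, 1, 1]

Row-insert each entry into an empty tableau.

After inserting 9: P = [[9]].
After inserting 2: P = [[2], [9]].
After inserting 6: P = [[2, 6], [9]].
After inserting 5: P = [[2, 5], [6], [9]].
After inserting 3: P = [[2, 3], [5], [6], [9]].
After inserting 4: P = [[2, 3, 4], [5], [6], [9]].
After inserting 10: P = [[2, 3, 4, 10], [5], [6], [9]].
After inserting 7: P = [[2, 3, 4, 7], [5, 10], [6], [9]].
After inserting 8: P = [[2, 3, 4, 7, 8], [5, 10], [6], [9]].
After inserting 1: P = [[1, 3, 4, 7, 8], [2, 10], [5], [6], [9]].

The final insertion tableau P = [[1, 3, 4, 7, 8], [2, 10], [5], [6], [9]] has shape [5, 2, 1, 1, 1].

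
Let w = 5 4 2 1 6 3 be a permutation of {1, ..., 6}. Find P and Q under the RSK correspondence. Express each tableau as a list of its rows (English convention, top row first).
P = [[1, 3], [2, 6], [4], [5]], Q = [[1, 5], [2, 6], [3], [4]]

Insert each entry of the permutation into P by Schensted row insertion, recording in Q the position of each new cell.

Insert 5: appended to row 1. P = [[5]].
Insert 4: 4 bumps 5 from row 1; 5 starts row 2. P = [[4], [5]].
Insert 2: 2 bumps 4 from row 1; 4 bumps 5 from row 2; 5 starts row 3. P = [[2], [4], [5]].
Insert 1: 1 bumps 2 from row 1; 2 bumps 4 from row 2; 4 bumps 5 from row 3; 5 starts row 4. P = [[1], [2], [4], [5]].
Insert 6: appended to row 1. P = [[1, 6], [2], [4], [5]].
Insert 3: 3 bumps 6 from row 1; 6 appends to row 2. P = [[1, 3], [2, 6], [4], [5]].

So P = [[1, 3], [2, 6], [4], [5]], Q = [[1, 5], [2, 6], [3], [4]].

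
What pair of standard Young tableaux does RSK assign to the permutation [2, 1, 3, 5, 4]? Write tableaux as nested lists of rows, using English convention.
Insert each entry of the permutation into P by Schensted row insertion, recording in Q the position of each new cell.

After inserting 2: P = [[2]].
After inserting 1: P = [[1], [2]].
After inserting 3: P = [[1, 3], [2]].
After inserting 5: P = [[1, 3, 5], [2]].
After inserting 4: P = [[1, 3, 4], [2, 5]].

So P = [[1, 3, 4], [2, 5]], Q = [[1, 3, 4], [2, 5]].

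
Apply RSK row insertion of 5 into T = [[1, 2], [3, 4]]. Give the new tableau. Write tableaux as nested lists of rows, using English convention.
[[1, 2, 5], [3, 4]]

5 is larger than every entry of row 1, so it is appended to row 1. The new tableau is [[1, 2, 5], [3, 4]].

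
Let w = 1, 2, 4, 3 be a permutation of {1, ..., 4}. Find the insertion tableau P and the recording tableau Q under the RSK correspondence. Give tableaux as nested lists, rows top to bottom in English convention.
Insert each entry of the permutation into P by Schensted row insertion, recording in Q the position of each new cell.

Insert 1: appended to row 1. P = [[1]].
Insert 2: appended to row 1. P = [[1, 2]].
Insert 4: appended to row 1. P = [[1, 2, 4]].
Insert 3: 3 bumps 4 from row 1; 4 starts row 2. P = [[1, 2, 3], [4]].

So P = [[1, 2, 3], [4]], Q = [[1, 2, 3], [4]].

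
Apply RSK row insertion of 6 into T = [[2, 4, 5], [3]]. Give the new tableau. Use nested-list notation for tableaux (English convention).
[[2, 4, 5, 6], [3]]

6 is larger than every entry of row 1, so it is appended to row 1. The new tableau is [[2, 4, 5, 6], [3]].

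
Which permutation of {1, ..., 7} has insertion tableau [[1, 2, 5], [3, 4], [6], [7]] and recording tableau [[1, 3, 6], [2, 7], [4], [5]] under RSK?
Reverse the RSK construction: for i from n down to 1, find the cell of Q containing i, remove the entry at that cell from P, and reverse-bump it up through P; the value ejected from row 1 is w(i).

Step i=7: Q has 7 at row 2, column 2; remove 4 from row 2 of P and reverse-bump: 4 enters row 1 and ejects 2. So w(7) = 2. P is now [[1, 4, 5], [3], [6], [7]].
Step i=6: Q has 6 at row 1, column 3; remove that cell from P, ejecting 5. So w(6) = 5. P is now [[1, 4], [3], [6], [7]].
Step i=5: Q has 5 at row 4, column 1; remove 7 from row 4 of P and reverse-bump: 7 enters row 3 and ejects 6; 6 enters row 2 and ejects 3; 3 enters row 1 and ejects 1. So w(5) = 1. P is now [[3, 4], [6], [7]].
Step i=4: Q has 4 at row 3, column 1; remove 7 from row 3 of P and reverse-bump: 7 enters row 2 and ejects 6; 6 enters row 1 and ejects 4. So w(4) = 4. P is now [[3, 6], [7]].
Step i=3: Q has 3 at row 1, column 2; remove that cell from P, ejecting 6. So w(3) = 6. P is now [[3], [7]].
Step i=2: Q has 2 at row 2, column 1; remove 7 from row 2 of P and reverse-bump: 7 enters row 1 and ejects 3. So w(2) = 3. P is now [[7]].
Step i=1: Q has 1 at row 1, column 1; remove that cell from P, ejecting 7. So w(1) = 7. P is now [].

So w = 7 3 6 4 1 5 2.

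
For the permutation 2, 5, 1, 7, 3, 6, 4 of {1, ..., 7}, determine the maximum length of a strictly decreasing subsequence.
3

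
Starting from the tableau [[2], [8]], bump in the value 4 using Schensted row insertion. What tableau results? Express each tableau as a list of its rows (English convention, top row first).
4 is larger than every entry of row 1, so it is appended to row 1. The new tableau is [[2, 4], [8]].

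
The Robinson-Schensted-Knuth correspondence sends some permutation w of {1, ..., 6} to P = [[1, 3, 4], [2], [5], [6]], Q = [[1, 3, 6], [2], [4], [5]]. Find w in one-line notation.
6 2 5 3 1 4

Reverse the RSK construction: for i from n down to 1, find the cell of Q containing i, remove the entry at that cell from P, and reverse-bump it up through P; the value ejected from row 1 is w(i).

Step i=6: Q has 6 at row 1, column 3; remove that cell from P, ejecting 4. So w(6) = 4. P is now [[1, 3], [2], [5], [6]].
Step i=5: Q has 5 at row 4, column 1; remove 6 from row 4 of P and reverse-bump: 6 enters row 3 and ejects 5; 5 enters row 2 and ejects 2; 2 enters row 1 and ejects 1. So w(5) = 1. P is now [[2, 3], [5], [6]].
Step i=4: Q has 4 at row 3, column 1; remove 6 from row 3 of P and reverse-bump: 6 enters row 2 and ejects 5; 5 enters row 1 and ejects 3. So w(4) = 3. P is now [[2, 5], [6]].
Step i=3: Q has 3 at row 1, column 2; remove that cell from P, ejecting 5. So w(3) = 5. P is now [[2], [6]].
Step i=2: Q has 2 at row 2, column 1; remove 6 from row 2 of P and reverse-bump: 6 enters row 1 and ejects 2. So w(2) = 2. P is now [[6]].
Step i=1: Q has 1 at row 1, column 1; remove that cell from P, ejecting 6. So w(1) = 6. P is now [].

So w = 6 2 5 3 1 4.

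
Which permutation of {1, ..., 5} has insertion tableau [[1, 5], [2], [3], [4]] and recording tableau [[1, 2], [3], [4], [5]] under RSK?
Reverse RSK: for i = n, n-1, ..., 1, locate i in Q, remove the corresponding corner cell from P, and reverse-bump its entry up through P; the value ejected from row 1 is w(i).

So w = 4 5 3 2 1.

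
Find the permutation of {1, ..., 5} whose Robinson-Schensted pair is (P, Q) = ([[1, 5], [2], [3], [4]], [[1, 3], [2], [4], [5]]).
Reverse the RSK construction: for i from n down to 1, find the cell of Q containing i, remove the entry at that cell from P, and reverse-bump it up through P; the value ejected from row 1 is w(i).

Step i=5: Q has 5 at row 4, column 1; remove 4 from row 4 of P and reverse-bump: 4 enters row 3 and ejects 3; 3 enters row 2 and ejects 2; 2 enters row 1 and ejects 1. So w(5) = 1. P is now [[2, 5], [3], [4]].
Step i=4: Q has 4 at row 3, column 1; remove 4 from row 3 of P and reverse-bump: 4 enters row 2 and ejects 3; 3 enters row 1 and ejects 2. So w(4) = 2. P is now [[3, 5], [4]].
Step i=3: Q has 3 at row 1, column 2; remove that cell from P, ejecting 5. So w(3) = 5. P is now [[3], [4]].
Step i=2: Q has 2 at row 2, column 1; remove 4 from row 2 of P and reverse-bump: 4 enters row 1 and ejects 3. So w(2) = 3. P is now [[4]].
Step i=1: Q has 1 at row 1, column 1; remove that cell from P, ejecting 4. So w(1) = 4. P is now [].

So w = 4 3 5 2 1.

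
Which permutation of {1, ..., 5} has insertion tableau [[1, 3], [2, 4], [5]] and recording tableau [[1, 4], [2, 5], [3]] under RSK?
5 2 1 4 3

Reverse the RSK construction: for i from n down to 1, find the cell of Q containing i, remove the entry at that cell from P, and reverse-bump it up through P; the value ejected from row 1 is w(i).

Step i=5: Q has 5 at row 2, column 2; remove 4 from row 2 of P and reverse-bump: 4 enters row 1 and ejects 3. So w(5) = 3. P is now [[1, 4], [2], [5]].
Step i=4: Q has 4 at row 1, column 2; remove that cell from P, ejecting 4. So w(4) = 4. P is now [[1], [2], [5]].
Step i=3: Q has 3 at row 3, column 1; remove 5 from row 3 of P and reverse-bump: 5 enters row 2 and ejects 2; 2 enters row 1 and ejects 1. So w(3) = 1. P is now [[2], [5]].
Step i=2: Q has 2 at row 2, column 1; remove 5 from row 2 of P and reverse-bump: 5 enters row 1 and ejects 2. So w(2) = 2. P is now [[5]].
Step i=1: Q has 1 at row 1, column 1; remove that cell from P, ejecting 5. So w(1) = 5. P is now [].

So w = 5 2 1 4 3.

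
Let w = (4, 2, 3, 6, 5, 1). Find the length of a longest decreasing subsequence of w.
3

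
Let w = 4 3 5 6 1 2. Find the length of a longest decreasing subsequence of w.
3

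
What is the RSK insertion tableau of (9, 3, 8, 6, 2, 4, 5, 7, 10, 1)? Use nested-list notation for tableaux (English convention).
P = [[1, 4, 5, 7, 10], [2, 6], [3], [8], [9]]

Insert 9: appended to row 1. P = [[9]].
Insert 3: 3 bumps 9 from row 1; 9 starts row 2. P = [[3], [9]].
Insert 8: appended to row 1. P = [[3, 8], [9]].
Insert 6: 6 bumps 8 from row 1; 8 bumps 9 from row 2; 9 starts row 3. P = [[3, 6], [8], [9]].
Insert 2: 2 bumps 3 from row 1; 3 bumps 8 from row 2; 8 bumps 9 from row 3; 9 starts row 4. P = [[2, 6], [3], [8], [9]].
Insert 4: 4 bumps 6 from row 1; 6 appends to row 2. P = [[2, 4], [3, 6], [8], [9]].
Insert 5: appended to row 1. P = [[2, 4, 5], [3, 6], [8], [9]].
Insert 7: appended to row 1. P = [[2, 4, 5, 7], [3, 6], [8], [9]].
Insert 10: appended to row 1. P = [[2, 4, 5, 7, 10], [3, 6], [8], [9]].
Insert 1: 1 bumps 2 from row 1; 2 bumps 3 from row 2; 3 bumps 8 from row 3; 8 bumps 9 from row 4; 9 starts row 5. P = [[1, 4, 5, 7, 10], [2, 6], [3], [8], [9]].

So P = [[1, 4, 5, 7, 10], [2, 6], [3], [8], [9]].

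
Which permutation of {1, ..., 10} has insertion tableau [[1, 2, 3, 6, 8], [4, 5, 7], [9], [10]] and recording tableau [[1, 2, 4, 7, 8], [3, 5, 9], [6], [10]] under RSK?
1 4 2 10 5 3 7 9 8 6

Reverse the RSK construction: for i from n down to 1, find the cell of Q containing i, remove the entry at that cell from P, and reverse-bump it up through P; the value ejected from row 1 is w(i).

Step i=10: Q has 10 at row 4, column 1; remove 10 from row 4 of P and reverse-bump: 10 enters row 3 and ejects 9; 9 enters row 2 and ejects 7; 7 enters row 1 and ejects 6. So w(10) = 6. P is now [[1, 2, 3, 7, 8], [4, 5, 9], [10]].
Step i=9: Q has 9 at row 2, column 3; remove 9 from row 2 of P and reverse-bump: 9 enters row 1 and ejects 8. So w(9) = 8. P is now [[1, 2, 3, 7, 9], [4, 5], [10]].
Step i=8: Q has 8 at row 1, column 5; remove that cell from P, ejecting 9. So w(8) = 9. P is now [[1, 2, 3, 7], [4, 5], [10]].
Step i=7: Q has 7 at row 1, column 4; remove that cell from P, ejecting 7. So w(7) = 7. P is now [[1, 2, 3], [4, 5], [10]].
Step i=6: Q has 6 at row 3, column 1; remove 10 from row 3 of P and reverse-bump: 10 enters row 2 and ejects 5; 5 enters row 1 and ejects 3. So w(6) = 3. P is now [[1, 2, 5], [4, 10]].
Step i=5: Q has 5 at row 2, column 2; remove 10 from row 2 of P and reverse-bump: 10 enters row 1 and ejects 5. So w(5) = 5. P is now [[1, 2, 10], [4]].
Step i=4: Q has 4 at row 1, column 3; remove that cell from P, ejecting 10. So w(4) = 10. P is now [[1, 2], [4]].
Step i=3: Q has 3 at row 2, column 1; remove 4 from row 2 of P and reverse-bump: 4 enters row 1 and ejects 2. So w(3) = 2. P is now [[1, 4]].
Step i=2: Q has 2 at row 1, column 2; remove that cell from P, ejecting 4. So w(2) = 4. P is now [[1]].
Step i=1: Q has 1 at row 1, column 1; remove that cell from P, ejecting 1. So w(1) = 1. P is now [].

So w = 1 4 2 10 5 3 7 9 8 6.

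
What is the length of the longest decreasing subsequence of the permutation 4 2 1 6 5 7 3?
3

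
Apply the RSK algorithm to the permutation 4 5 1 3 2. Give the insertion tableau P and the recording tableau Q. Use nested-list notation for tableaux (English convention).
Insert each entry of the permutation into P by Schensted row insertion, recording in Q the position of each new cell.

Insert 4: appended to row 1. P = [[4]], Q = [[1]].
Insert 5: appended to row 1. P = [[4, 5]], Q = [[1, 2]].
Insert 1: 1 bumps 4 from row 1; 4 starts row 2. P = [[1, 5], [4]], Q = [[1, 2], [3]].
Insert 3: 3 bumps 5 from row 1; 5 appends to row 2. P = [[1, 3], [4, 5]], Q = [[1, 2], [3, 4]].
Insert 2: 2 bumps 3 from row 1; 3 bumps 4 from row 2; 4 starts row 3. P = [[1, 2], [3, 5], [4]], Q = [[1, 2], [3, 4], [5]].

So P = [[1, 2], [3, 5], [4]], Q = [[1, 2], [3, 4], [5]].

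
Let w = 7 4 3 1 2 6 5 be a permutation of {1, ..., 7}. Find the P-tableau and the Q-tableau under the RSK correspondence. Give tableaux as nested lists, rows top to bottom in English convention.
P = [[1, 2, 5], [3, 6], [4], [7]], Q = [[1, 5, 6], [2, 7], [3], [4]]

Insert each entry of the permutation into P by Schensted row insertion, recording in Q the position of each new cell.

Insert 7: appended to row 1. P = [[7]].
Insert 4: 4 bumps 7 from row 1; 7 starts row 2. P = [[4], [7]].
Insert 3: 3 bumps 4 from row 1; 4 bumps 7 from row 2; 7 starts row 3. P = [[3], [4], [7]].
Insert 1: 1 bumps 3 from row 1; 3 bumps 4 from row 2; 4 bumps 7 from row 3; 7 starts row 4. P = [[1], [3], [4], [7]].
Insert 2: appended to row 1. P = [[1, 2], [3], [4], [7]].
Insert 6: appended to row 1. P = [[1, 2, 6], [3], [4], [7]].
Insert 5: 5 bumps 6 from row 1; 6 appends to row 2. P = [[1, 2, 5], [3, 6], [4], [7]].

So P = [[1, 2, 5], [3, 6], [4], [7]], Q = [[1, 5, 6], [2, 7], [3], [4]].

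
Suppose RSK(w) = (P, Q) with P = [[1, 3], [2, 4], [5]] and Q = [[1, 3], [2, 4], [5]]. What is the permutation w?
Reverse RSK: for i = n, n-1, ..., 1, locate i in Q, remove the corresponding corner cell from P, and reverse-bump its entry up through P; the value ejected from row 1 is w(i).

So w = 2 1 5 4 3.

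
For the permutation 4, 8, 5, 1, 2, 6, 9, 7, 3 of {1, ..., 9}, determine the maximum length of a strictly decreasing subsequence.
3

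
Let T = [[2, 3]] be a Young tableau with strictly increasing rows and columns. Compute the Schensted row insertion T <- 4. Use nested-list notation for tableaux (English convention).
[[2, 3, 4]]

4 is larger than every entry of row 1, so it is appended to row 1. The new tableau is [[2, 3, 4]].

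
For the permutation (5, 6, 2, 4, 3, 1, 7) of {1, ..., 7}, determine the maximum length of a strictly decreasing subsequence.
4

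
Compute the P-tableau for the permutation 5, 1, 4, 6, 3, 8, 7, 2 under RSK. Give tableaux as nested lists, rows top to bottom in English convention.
Insert 5: appended to row 1. P = [[5]].
Insert 1: 1 bumps 5 from row 1; 5 starts row 2. P = [[1], [5]].
Insert 4: appended to row 1. P = [[1, 4], [5]].
Insert 6: appended to row 1. P = [[1, 4, 6], [5]].
Insert 3: 3 bumps 4 from row 1; 4 bumps 5 from row 2; 5 starts row 3. P = [[1, 3, 6], [4], [5]].
Insert 8: appended to row 1. P = [[1, 3, 6, 8], [4], [5]].
Insert 7: 7 bumps 8 from row 1; 8 appends to row 2. P = [[1, 3, 6, 7], [4, 8], [5]].
Insert 2: 2 bumps 3 from row 1; 3 bumps 4 from row 2; 4 bumps 5 from row 3; 5 starts row 4. P = [[1, 2, 6, 7], [3, 8], [4], [5]].

So P = [[1, 2, 6, 7], [3, 8], [4], [5]].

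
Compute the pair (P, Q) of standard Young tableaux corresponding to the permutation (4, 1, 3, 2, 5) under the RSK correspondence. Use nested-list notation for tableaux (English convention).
P = [[1, 2, 5], [3], [4]], Q = [[1, 3, 5], [2], [4]]

Insert each entry of the permutation into P by Schensted row insertion, recording in Q the position of each new cell.

After inserting 4: P = [[4]].
After inserting 1: P = [[1], [4]].
After inserting 3: P = [[1, 3], [4]].
After inserting 2: P = [[1, 2], [3], [4]].
After inserting 5: P = [[1, 2, 5], [3], [4]].

So P = [[1, 2, 5], [3], [4]], Q = [[1, 3, 5], [2], [4]].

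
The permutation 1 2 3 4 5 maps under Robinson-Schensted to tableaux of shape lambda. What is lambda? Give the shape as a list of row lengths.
[5]

Row-insert each entry into an empty tableau.

After inserting 1: P = [[1]].
After inserting 2: P = [[1, 2]].
After inserting 3: P = [[1, 2, 3]].
After inserting 4: P = [[1, 2, 3, 4]].
After inserting 5: P = [[1, 2, 3, 4, 5]].

The final insertion tableau P = [[1, 2, 3, 4, 5]] has shape [5].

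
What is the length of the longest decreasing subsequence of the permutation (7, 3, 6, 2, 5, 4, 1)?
5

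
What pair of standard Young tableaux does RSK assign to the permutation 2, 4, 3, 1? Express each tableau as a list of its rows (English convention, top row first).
P = [[1, 3], [2], [4]], Q = [[1, 2], [3], [4]]

Insert each entry of the permutation into P by Schensted row insertion, recording in Q the position of each new cell.

Insert 2: appended to row 1. P = [[2]].
Insert 4: appended to row 1. P = [[2, 4]].
Insert 3: 3 bumps 4 from row 1; 4 starts row 2. P = [[2, 3], [4]].
Insert 1: 1 bumps 2 from row 1; 2 bumps 4 from row 2; 4 starts row 3. P = [[1, 3], [2], [4]].

So P = [[1, 3], [2], [4]], Q = [[1, 2], [3], [4]].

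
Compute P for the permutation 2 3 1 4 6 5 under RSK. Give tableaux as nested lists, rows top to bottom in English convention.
P = [[1, 3, 4, 5], [2, 6]]

Insert 2: appended to row 1. P = [[2]].
Insert 3: appended to row 1. P = [[2, 3]].
Insert 1: 1 bumps 2 from row 1; 2 starts row 2. P = [[1, 3], [2]].
Insert 4: appended to row 1. P = [[1, 3, 4], [2]].
Insert 6: appended to row 1. P = [[1, 3, 4, 6], [2]].
Insert 5: 5 bumps 6 from row 1; 6 appends to row 2. P = [[1, 3, 4, 5], [2, 6]].

So P = [[1, 3, 4, 5], [2, 6]].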